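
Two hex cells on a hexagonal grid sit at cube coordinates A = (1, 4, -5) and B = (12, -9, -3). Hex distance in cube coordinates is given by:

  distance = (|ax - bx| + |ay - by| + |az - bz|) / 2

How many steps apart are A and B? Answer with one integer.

|ax - bx| = |1 - 12| = 11
|ay - by| = |4 - (-9)| = 13
|az - bz| = |-5 - (-3)| = 2
distance = (11 + 13 + 2) / 2 = 26 / 2 = 13

Answer: 13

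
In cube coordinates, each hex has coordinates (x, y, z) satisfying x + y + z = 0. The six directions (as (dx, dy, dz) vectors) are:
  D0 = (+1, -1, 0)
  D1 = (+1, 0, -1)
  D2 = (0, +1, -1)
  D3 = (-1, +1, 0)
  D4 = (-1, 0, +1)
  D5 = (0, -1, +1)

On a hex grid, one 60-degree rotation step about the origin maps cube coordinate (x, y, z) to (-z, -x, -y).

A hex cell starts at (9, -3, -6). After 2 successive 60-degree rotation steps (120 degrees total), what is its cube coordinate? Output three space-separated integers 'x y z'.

Answer: -3 -6 9

Derivation:
Start: (9, -3, -6)
Step 1: (9, -3, -6) -> (-(-6), -(9), -(-3)) = (6, -9, 3)
Step 2: (6, -9, 3) -> (-(3), -(6), -(-9)) = (-3, -6, 9)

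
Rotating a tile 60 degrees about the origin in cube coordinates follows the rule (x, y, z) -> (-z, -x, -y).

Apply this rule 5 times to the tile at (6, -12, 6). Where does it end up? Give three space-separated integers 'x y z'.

Start: (6, -12, 6)
Step 1: (6, -12, 6) -> (-(6), -(6), -(-12)) = (-6, -6, 12)
Step 2: (-6, -6, 12) -> (-(12), -(-6), -(-6)) = (-12, 6, 6)
Step 3: (-12, 6, 6) -> (-(6), -(-12), -(6)) = (-6, 12, -6)
Step 4: (-6, 12, -6) -> (-(-6), -(-6), -(12)) = (6, 6, -12)
Step 5: (6, 6, -12) -> (-(-12), -(6), -(6)) = (12, -6, -6)

Answer: 12 -6 -6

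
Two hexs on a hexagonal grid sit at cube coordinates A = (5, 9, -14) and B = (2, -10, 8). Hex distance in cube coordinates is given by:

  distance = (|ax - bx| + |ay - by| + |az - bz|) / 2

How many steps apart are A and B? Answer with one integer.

Answer: 22

Derivation:
|ax - bx| = |5 - 2| = 3
|ay - by| = |9 - (-10)| = 19
|az - bz| = |-14 - 8| = 22
distance = (3 + 19 + 22) / 2 = 44 / 2 = 22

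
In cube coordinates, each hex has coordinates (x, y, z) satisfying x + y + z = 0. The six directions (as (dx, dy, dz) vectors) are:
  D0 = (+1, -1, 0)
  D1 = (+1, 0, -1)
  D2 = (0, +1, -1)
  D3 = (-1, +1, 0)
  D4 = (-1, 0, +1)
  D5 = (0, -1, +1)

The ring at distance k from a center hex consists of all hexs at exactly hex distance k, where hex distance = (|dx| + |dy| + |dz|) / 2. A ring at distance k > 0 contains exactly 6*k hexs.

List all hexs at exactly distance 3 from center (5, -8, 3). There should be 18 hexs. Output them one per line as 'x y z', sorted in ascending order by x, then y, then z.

Answer: 2 -8 6
2 -7 5
2 -6 4
2 -5 3
3 -9 6
3 -5 2
4 -10 6
4 -5 1
5 -11 6
5 -5 0
6 -11 5
6 -6 0
7 -11 4
7 -7 0
8 -11 3
8 -10 2
8 -9 1
8 -8 0

Derivation:
Walk ring at distance 3 from (5, -8, 3):
Start at center + D4*3 = (2, -8, 6)
  hex 0: (2, -8, 6)
  hex 1: (3, -9, 6)
  hex 2: (4, -10, 6)
  hex 3: (5, -11, 6)
  hex 4: (6, -11, 5)
  hex 5: (7, -11, 4)
  hex 6: (8, -11, 3)
  hex 7: (8, -10, 2)
  hex 8: (8, -9, 1)
  hex 9: (8, -8, 0)
  hex 10: (7, -7, 0)
  hex 11: (6, -6, 0)
  hex 12: (5, -5, 0)
  hex 13: (4, -5, 1)
  hex 14: (3, -5, 2)
  hex 15: (2, -5, 3)
  hex 16: (2, -6, 4)
  hex 17: (2, -7, 5)
Sorted: 18 hexes.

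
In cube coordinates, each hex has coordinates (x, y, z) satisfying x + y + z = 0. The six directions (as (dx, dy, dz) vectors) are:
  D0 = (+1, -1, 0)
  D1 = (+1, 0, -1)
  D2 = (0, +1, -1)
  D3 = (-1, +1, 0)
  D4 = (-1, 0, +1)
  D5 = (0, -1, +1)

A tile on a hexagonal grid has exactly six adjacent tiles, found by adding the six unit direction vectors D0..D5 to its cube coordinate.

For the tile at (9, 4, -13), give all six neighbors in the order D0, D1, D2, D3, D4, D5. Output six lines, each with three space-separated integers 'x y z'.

Center: (9, 4, -13). Add each direction:
  D0: (9, 4, -13) + (1, -1, 0) = (10, 3, -13)
  D1: (9, 4, -13) + (1, 0, -1) = (10, 4, -14)
  D2: (9, 4, -13) + (0, 1, -1) = (9, 5, -14)
  D3: (9, 4, -13) + (-1, 1, 0) = (8, 5, -13)
  D4: (9, 4, -13) + (-1, 0, 1) = (8, 4, -12)
  D5: (9, 4, -13) + (0, -1, 1) = (9, 3, -12)

Answer: 10 3 -13
10 4 -14
9 5 -14
8 5 -13
8 4 -12
9 3 -12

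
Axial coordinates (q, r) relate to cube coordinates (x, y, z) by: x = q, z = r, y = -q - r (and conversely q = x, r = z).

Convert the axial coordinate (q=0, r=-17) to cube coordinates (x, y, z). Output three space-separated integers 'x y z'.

x = q = 0
z = r = -17
y = -x - z = -(0) - (-17) = 17

Answer: 0 17 -17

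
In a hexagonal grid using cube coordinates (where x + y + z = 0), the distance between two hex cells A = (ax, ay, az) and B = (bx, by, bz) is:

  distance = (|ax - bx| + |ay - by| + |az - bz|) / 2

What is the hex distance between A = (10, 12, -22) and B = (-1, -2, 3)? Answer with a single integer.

|ax - bx| = |10 - (-1)| = 11
|ay - by| = |12 - (-2)| = 14
|az - bz| = |-22 - 3| = 25
distance = (11 + 14 + 25) / 2 = 50 / 2 = 25

Answer: 25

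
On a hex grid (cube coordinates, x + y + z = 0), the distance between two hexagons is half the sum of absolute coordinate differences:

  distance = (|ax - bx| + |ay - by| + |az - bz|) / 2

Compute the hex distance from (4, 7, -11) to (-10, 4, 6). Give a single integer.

|ax - bx| = |4 - (-10)| = 14
|ay - by| = |7 - 4| = 3
|az - bz| = |-11 - 6| = 17
distance = (14 + 3 + 17) / 2 = 34 / 2 = 17

Answer: 17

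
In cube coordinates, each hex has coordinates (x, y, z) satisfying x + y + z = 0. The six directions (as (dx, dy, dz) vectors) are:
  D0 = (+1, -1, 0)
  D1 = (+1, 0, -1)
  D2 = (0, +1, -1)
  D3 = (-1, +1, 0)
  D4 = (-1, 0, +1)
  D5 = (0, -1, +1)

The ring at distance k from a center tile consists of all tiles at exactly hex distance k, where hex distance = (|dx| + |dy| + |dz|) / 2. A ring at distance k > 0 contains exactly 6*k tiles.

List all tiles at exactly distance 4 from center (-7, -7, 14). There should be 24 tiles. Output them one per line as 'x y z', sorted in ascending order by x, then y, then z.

Answer: -11 -7 18
-11 -6 17
-11 -5 16
-11 -4 15
-11 -3 14
-10 -8 18
-10 -3 13
-9 -9 18
-9 -3 12
-8 -10 18
-8 -3 11
-7 -11 18
-7 -3 10
-6 -11 17
-6 -4 10
-5 -11 16
-5 -5 10
-4 -11 15
-4 -6 10
-3 -11 14
-3 -10 13
-3 -9 12
-3 -8 11
-3 -7 10

Derivation:
Walk ring at distance 4 from (-7, -7, 14):
Start at center + D4*4 = (-11, -7, 18)
  hex 0: (-11, -7, 18)
  hex 1: (-10, -8, 18)
  hex 2: (-9, -9, 18)
  hex 3: (-8, -10, 18)
  hex 4: (-7, -11, 18)
  hex 5: (-6, -11, 17)
  hex 6: (-5, -11, 16)
  hex 7: (-4, -11, 15)
  hex 8: (-3, -11, 14)
  hex 9: (-3, -10, 13)
  hex 10: (-3, -9, 12)
  hex 11: (-3, -8, 11)
  hex 12: (-3, -7, 10)
  hex 13: (-4, -6, 10)
  hex 14: (-5, -5, 10)
  hex 15: (-6, -4, 10)
  hex 16: (-7, -3, 10)
  hex 17: (-8, -3, 11)
  hex 18: (-9, -3, 12)
  hex 19: (-10, -3, 13)
  hex 20: (-11, -3, 14)
  hex 21: (-11, -4, 15)
  hex 22: (-11, -5, 16)
  hex 23: (-11, -6, 17)
Sorted: 24 hexes.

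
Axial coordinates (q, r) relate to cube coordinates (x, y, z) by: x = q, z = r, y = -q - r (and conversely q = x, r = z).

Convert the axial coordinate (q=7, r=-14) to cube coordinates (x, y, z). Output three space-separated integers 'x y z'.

Answer: 7 7 -14

Derivation:
x = q = 7
z = r = -14
y = -x - z = -(7) - (-14) = 7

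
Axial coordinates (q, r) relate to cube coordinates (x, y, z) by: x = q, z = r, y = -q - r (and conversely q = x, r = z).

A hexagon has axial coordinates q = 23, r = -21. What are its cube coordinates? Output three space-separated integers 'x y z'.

Answer: 23 -2 -21

Derivation:
x = q = 23
z = r = -21
y = -x - z = -(23) - (-21) = -2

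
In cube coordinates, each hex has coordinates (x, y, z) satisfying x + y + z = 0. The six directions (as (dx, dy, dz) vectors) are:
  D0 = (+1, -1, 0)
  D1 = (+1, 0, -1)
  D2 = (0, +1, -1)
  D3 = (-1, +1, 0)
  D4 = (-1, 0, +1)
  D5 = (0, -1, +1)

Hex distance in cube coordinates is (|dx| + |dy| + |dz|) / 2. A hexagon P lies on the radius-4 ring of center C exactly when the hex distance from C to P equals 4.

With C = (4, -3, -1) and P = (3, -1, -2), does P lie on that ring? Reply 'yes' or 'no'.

|px - cx| = |3 - 4| = 1
|py - cy| = |-1 - (-3)| = 2
|pz - cz| = |-2 - (-1)| = 1
distance = (1+2+1)/2 = 4/2 = 2
radius = 4; distance != radius -> no

Answer: no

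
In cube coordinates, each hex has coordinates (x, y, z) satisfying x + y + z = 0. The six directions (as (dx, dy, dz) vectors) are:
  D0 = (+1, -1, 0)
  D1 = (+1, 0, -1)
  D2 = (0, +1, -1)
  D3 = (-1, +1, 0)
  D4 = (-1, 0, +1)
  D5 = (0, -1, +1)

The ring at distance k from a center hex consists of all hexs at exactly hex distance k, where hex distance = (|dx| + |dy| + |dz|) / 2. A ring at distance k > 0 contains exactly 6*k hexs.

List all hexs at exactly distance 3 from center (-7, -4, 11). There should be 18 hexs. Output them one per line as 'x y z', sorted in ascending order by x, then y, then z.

Answer: -10 -4 14
-10 -3 13
-10 -2 12
-10 -1 11
-9 -5 14
-9 -1 10
-8 -6 14
-8 -1 9
-7 -7 14
-7 -1 8
-6 -7 13
-6 -2 8
-5 -7 12
-5 -3 8
-4 -7 11
-4 -6 10
-4 -5 9
-4 -4 8

Derivation:
Walk ring at distance 3 from (-7, -4, 11):
Start at center + D4*3 = (-10, -4, 14)
  hex 0: (-10, -4, 14)
  hex 1: (-9, -5, 14)
  hex 2: (-8, -6, 14)
  hex 3: (-7, -7, 14)
  hex 4: (-6, -7, 13)
  hex 5: (-5, -7, 12)
  hex 6: (-4, -7, 11)
  hex 7: (-4, -6, 10)
  hex 8: (-4, -5, 9)
  hex 9: (-4, -4, 8)
  hex 10: (-5, -3, 8)
  hex 11: (-6, -2, 8)
  hex 12: (-7, -1, 8)
  hex 13: (-8, -1, 9)
  hex 14: (-9, -1, 10)
  hex 15: (-10, -1, 11)
  hex 16: (-10, -2, 12)
  hex 17: (-10, -3, 13)
Sorted: 18 hexes.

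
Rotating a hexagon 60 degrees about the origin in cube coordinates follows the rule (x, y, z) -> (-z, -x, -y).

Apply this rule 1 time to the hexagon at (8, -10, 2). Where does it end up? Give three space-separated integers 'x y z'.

Answer: -2 -8 10

Derivation:
Start: (8, -10, 2)
Step 1: (8, -10, 2) -> (-(2), -(8), -(-10)) = (-2, -8, 10)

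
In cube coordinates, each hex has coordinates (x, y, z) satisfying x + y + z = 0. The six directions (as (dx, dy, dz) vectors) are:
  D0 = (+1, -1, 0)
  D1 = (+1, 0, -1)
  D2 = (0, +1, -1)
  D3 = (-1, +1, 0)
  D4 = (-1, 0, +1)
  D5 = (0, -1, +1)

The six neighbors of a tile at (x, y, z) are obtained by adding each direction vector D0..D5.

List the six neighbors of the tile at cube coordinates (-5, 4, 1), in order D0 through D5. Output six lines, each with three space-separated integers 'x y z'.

Answer: -4 3 1
-4 4 0
-5 5 0
-6 5 1
-6 4 2
-5 3 2

Derivation:
Center: (-5, 4, 1). Add each direction:
  D0: (-5, 4, 1) + (1, -1, 0) = (-4, 3, 1)
  D1: (-5, 4, 1) + (1, 0, -1) = (-4, 4, 0)
  D2: (-5, 4, 1) + (0, 1, -1) = (-5, 5, 0)
  D3: (-5, 4, 1) + (-1, 1, 0) = (-6, 5, 1)
  D4: (-5, 4, 1) + (-1, 0, 1) = (-6, 4, 2)
  D5: (-5, 4, 1) + (0, -1, 1) = (-5, 3, 2)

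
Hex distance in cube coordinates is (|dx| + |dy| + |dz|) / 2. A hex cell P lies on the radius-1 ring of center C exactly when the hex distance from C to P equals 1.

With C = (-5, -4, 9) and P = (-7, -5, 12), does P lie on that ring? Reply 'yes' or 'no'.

|px - cx| = |-7 - (-5)| = 2
|py - cy| = |-5 - (-4)| = 1
|pz - cz| = |12 - 9| = 3
distance = (2+1+3)/2 = 6/2 = 3
radius = 1; distance != radius -> no

Answer: no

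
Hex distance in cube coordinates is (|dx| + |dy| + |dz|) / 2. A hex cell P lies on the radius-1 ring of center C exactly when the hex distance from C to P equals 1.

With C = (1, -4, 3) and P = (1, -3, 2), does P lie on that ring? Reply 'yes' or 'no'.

|px - cx| = |1 - 1| = 0
|py - cy| = |-3 - (-4)| = 1
|pz - cz| = |2 - 3| = 1
distance = (0+1+1)/2 = 2/2 = 1
radius = 1; distance == radius -> yes

Answer: yes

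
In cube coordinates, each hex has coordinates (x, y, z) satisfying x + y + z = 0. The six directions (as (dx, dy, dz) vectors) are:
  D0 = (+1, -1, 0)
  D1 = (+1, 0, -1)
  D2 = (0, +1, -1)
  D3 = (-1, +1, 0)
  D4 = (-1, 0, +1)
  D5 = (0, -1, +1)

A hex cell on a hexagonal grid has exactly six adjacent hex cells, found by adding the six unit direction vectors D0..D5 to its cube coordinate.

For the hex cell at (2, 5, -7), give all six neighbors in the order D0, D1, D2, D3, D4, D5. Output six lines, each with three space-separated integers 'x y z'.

Answer: 3 4 -7
3 5 -8
2 6 -8
1 6 -7
1 5 -6
2 4 -6

Derivation:
Center: (2, 5, -7). Add each direction:
  D0: (2, 5, -7) + (1, -1, 0) = (3, 4, -7)
  D1: (2, 5, -7) + (1, 0, -1) = (3, 5, -8)
  D2: (2, 5, -7) + (0, 1, -1) = (2, 6, -8)
  D3: (2, 5, -7) + (-1, 1, 0) = (1, 6, -7)
  D4: (2, 5, -7) + (-1, 0, 1) = (1, 5, -6)
  D5: (2, 5, -7) + (0, -1, 1) = (2, 4, -6)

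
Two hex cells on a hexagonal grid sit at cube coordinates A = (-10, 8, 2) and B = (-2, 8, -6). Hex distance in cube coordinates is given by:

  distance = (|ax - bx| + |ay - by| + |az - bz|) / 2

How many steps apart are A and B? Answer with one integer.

Answer: 8

Derivation:
|ax - bx| = |-10 - (-2)| = 8
|ay - by| = |8 - 8| = 0
|az - bz| = |2 - (-6)| = 8
distance = (8 + 0 + 8) / 2 = 16 / 2 = 8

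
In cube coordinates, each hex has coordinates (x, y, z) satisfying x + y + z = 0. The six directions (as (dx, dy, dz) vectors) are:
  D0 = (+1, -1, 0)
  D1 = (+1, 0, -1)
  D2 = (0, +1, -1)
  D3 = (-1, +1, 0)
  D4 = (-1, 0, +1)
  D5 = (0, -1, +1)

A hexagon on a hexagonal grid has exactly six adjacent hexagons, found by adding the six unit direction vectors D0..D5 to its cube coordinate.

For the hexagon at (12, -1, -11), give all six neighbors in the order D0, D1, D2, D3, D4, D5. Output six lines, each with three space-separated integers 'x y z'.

Center: (12, -1, -11). Add each direction:
  D0: (12, -1, -11) + (1, -1, 0) = (13, -2, -11)
  D1: (12, -1, -11) + (1, 0, -1) = (13, -1, -12)
  D2: (12, -1, -11) + (0, 1, -1) = (12, 0, -12)
  D3: (12, -1, -11) + (-1, 1, 0) = (11, 0, -11)
  D4: (12, -1, -11) + (-1, 0, 1) = (11, -1, -10)
  D5: (12, -1, -11) + (0, -1, 1) = (12, -2, -10)

Answer: 13 -2 -11
13 -1 -12
12 0 -12
11 0 -11
11 -1 -10
12 -2 -10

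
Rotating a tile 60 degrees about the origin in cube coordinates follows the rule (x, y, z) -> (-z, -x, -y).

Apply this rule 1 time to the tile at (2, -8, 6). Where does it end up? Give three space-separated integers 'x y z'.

Answer: -6 -2 8

Derivation:
Start: (2, -8, 6)
Step 1: (2, -8, 6) -> (-(6), -(2), -(-8)) = (-6, -2, 8)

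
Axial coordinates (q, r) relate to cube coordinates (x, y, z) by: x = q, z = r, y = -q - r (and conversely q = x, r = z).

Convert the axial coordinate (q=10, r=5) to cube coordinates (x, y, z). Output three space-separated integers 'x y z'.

x = q = 10
z = r = 5
y = -x - z = -(10) - (5) = -15

Answer: 10 -15 5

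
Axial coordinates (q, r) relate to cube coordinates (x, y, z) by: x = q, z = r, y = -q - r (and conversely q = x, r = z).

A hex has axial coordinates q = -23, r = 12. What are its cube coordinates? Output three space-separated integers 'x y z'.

x = q = -23
z = r = 12
y = -x - z = -(-23) - (12) = 11

Answer: -23 11 12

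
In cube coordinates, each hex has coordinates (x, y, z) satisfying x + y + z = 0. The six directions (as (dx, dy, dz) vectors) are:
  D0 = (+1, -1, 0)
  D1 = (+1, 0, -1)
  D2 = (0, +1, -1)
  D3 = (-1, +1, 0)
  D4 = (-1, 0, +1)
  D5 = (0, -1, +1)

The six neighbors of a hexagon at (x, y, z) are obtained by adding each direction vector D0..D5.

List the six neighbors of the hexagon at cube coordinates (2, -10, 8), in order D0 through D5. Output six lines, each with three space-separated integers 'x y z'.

Answer: 3 -11 8
3 -10 7
2 -9 7
1 -9 8
1 -10 9
2 -11 9

Derivation:
Center: (2, -10, 8). Add each direction:
  D0: (2, -10, 8) + (1, -1, 0) = (3, -11, 8)
  D1: (2, -10, 8) + (1, 0, -1) = (3, -10, 7)
  D2: (2, -10, 8) + (0, 1, -1) = (2, -9, 7)
  D3: (2, -10, 8) + (-1, 1, 0) = (1, -9, 8)
  D4: (2, -10, 8) + (-1, 0, 1) = (1, -10, 9)
  D5: (2, -10, 8) + (0, -1, 1) = (2, -11, 9)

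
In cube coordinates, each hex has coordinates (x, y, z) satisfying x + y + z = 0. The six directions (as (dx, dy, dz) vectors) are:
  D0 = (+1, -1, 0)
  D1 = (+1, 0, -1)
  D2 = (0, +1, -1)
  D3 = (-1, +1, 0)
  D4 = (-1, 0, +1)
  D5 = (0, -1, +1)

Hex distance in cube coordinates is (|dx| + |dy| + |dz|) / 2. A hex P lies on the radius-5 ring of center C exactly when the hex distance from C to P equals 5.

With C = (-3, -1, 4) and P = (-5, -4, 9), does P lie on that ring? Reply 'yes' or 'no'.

Answer: yes

Derivation:
|px - cx| = |-5 - (-3)| = 2
|py - cy| = |-4 - (-1)| = 3
|pz - cz| = |9 - 4| = 5
distance = (2+3+5)/2 = 10/2 = 5
radius = 5; distance == radius -> yes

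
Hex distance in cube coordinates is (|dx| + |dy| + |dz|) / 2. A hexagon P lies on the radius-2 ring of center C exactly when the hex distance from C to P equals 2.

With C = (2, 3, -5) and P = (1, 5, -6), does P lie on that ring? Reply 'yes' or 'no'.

|px - cx| = |1 - 2| = 1
|py - cy| = |5 - 3| = 2
|pz - cz| = |-6 - (-5)| = 1
distance = (1+2+1)/2 = 4/2 = 2
radius = 2; distance == radius -> yes

Answer: yes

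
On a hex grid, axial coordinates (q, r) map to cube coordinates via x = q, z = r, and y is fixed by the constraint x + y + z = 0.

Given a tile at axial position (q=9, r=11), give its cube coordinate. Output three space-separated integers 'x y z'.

Answer: 9 -20 11

Derivation:
x = q = 9
z = r = 11
y = -x - z = -(9) - (11) = -20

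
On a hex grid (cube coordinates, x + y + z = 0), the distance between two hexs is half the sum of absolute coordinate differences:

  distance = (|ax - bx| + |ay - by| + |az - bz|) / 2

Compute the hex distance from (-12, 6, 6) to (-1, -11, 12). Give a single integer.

|ax - bx| = |-12 - (-1)| = 11
|ay - by| = |6 - (-11)| = 17
|az - bz| = |6 - 12| = 6
distance = (11 + 17 + 6) / 2 = 34 / 2 = 17

Answer: 17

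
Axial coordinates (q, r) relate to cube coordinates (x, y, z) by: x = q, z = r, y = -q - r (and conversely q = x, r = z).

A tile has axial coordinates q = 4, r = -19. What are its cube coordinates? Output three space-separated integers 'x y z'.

Answer: 4 15 -19

Derivation:
x = q = 4
z = r = -19
y = -x - z = -(4) - (-19) = 15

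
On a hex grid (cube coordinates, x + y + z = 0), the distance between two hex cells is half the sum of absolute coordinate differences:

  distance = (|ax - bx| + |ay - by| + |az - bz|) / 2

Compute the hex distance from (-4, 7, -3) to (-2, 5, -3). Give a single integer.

Answer: 2

Derivation:
|ax - bx| = |-4 - (-2)| = 2
|ay - by| = |7 - 5| = 2
|az - bz| = |-3 - (-3)| = 0
distance = (2 + 2 + 0) / 2 = 4 / 2 = 2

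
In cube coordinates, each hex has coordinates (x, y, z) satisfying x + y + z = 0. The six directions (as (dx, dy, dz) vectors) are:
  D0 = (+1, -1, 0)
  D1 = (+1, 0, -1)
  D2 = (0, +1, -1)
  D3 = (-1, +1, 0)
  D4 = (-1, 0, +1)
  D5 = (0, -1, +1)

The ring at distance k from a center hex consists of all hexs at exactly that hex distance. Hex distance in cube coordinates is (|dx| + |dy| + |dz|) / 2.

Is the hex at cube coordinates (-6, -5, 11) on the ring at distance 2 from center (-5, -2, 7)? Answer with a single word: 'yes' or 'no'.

|px - cx| = |-6 - (-5)| = 1
|py - cy| = |-5 - (-2)| = 3
|pz - cz| = |11 - 7| = 4
distance = (1+3+4)/2 = 8/2 = 4
radius = 2; distance != radius -> no

Answer: no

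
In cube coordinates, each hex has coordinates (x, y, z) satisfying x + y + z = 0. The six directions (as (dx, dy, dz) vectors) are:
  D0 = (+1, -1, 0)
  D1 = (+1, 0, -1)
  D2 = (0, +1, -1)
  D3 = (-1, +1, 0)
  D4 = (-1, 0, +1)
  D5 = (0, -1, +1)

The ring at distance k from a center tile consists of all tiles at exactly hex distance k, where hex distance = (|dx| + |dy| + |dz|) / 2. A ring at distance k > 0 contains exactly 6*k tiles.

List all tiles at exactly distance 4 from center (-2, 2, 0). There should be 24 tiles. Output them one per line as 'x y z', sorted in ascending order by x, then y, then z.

Answer: -6 2 4
-6 3 3
-6 4 2
-6 5 1
-6 6 0
-5 1 4
-5 6 -1
-4 0 4
-4 6 -2
-3 -1 4
-3 6 -3
-2 -2 4
-2 6 -4
-1 -2 3
-1 5 -4
0 -2 2
0 4 -4
1 -2 1
1 3 -4
2 -2 0
2 -1 -1
2 0 -2
2 1 -3
2 2 -4

Derivation:
Walk ring at distance 4 from (-2, 2, 0):
Start at center + D4*4 = (-6, 2, 4)
  hex 0: (-6, 2, 4)
  hex 1: (-5, 1, 4)
  hex 2: (-4, 0, 4)
  hex 3: (-3, -1, 4)
  hex 4: (-2, -2, 4)
  hex 5: (-1, -2, 3)
  hex 6: (0, -2, 2)
  hex 7: (1, -2, 1)
  hex 8: (2, -2, 0)
  hex 9: (2, -1, -1)
  hex 10: (2, 0, -2)
  hex 11: (2, 1, -3)
  hex 12: (2, 2, -4)
  hex 13: (1, 3, -4)
  hex 14: (0, 4, -4)
  hex 15: (-1, 5, -4)
  hex 16: (-2, 6, -4)
  hex 17: (-3, 6, -3)
  hex 18: (-4, 6, -2)
  hex 19: (-5, 6, -1)
  hex 20: (-6, 6, 0)
  hex 21: (-6, 5, 1)
  hex 22: (-6, 4, 2)
  hex 23: (-6, 3, 3)
Sorted: 24 hexes.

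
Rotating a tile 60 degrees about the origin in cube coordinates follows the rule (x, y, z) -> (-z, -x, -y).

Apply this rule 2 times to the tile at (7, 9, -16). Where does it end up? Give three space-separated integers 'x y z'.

Start: (7, 9, -16)
Step 1: (7, 9, -16) -> (-(-16), -(7), -(9)) = (16, -7, -9)
Step 2: (16, -7, -9) -> (-(-9), -(16), -(-7)) = (9, -16, 7)

Answer: 9 -16 7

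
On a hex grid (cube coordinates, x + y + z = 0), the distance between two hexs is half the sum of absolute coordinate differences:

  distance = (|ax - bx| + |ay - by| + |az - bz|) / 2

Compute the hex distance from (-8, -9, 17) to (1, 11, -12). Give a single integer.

Answer: 29

Derivation:
|ax - bx| = |-8 - 1| = 9
|ay - by| = |-9 - 11| = 20
|az - bz| = |17 - (-12)| = 29
distance = (9 + 20 + 29) / 2 = 58 / 2 = 29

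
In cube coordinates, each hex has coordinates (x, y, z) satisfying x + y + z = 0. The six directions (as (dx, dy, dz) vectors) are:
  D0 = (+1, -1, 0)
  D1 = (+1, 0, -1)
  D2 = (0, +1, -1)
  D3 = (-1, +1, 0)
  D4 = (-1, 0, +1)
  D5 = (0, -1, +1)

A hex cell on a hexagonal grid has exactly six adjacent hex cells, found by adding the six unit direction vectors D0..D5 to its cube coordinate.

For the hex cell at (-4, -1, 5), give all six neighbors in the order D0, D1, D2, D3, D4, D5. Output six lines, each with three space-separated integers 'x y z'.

Center: (-4, -1, 5). Add each direction:
  D0: (-4, -1, 5) + (1, -1, 0) = (-3, -2, 5)
  D1: (-4, -1, 5) + (1, 0, -1) = (-3, -1, 4)
  D2: (-4, -1, 5) + (0, 1, -1) = (-4, 0, 4)
  D3: (-4, -1, 5) + (-1, 1, 0) = (-5, 0, 5)
  D4: (-4, -1, 5) + (-1, 0, 1) = (-5, -1, 6)
  D5: (-4, -1, 5) + (0, -1, 1) = (-4, -2, 6)

Answer: -3 -2 5
-3 -1 4
-4 0 4
-5 0 5
-5 -1 6
-4 -2 6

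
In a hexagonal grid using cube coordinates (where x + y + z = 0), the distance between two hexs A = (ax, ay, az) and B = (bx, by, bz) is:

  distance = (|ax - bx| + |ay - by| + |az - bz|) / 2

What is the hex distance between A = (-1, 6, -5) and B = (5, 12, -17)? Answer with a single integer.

|ax - bx| = |-1 - 5| = 6
|ay - by| = |6 - 12| = 6
|az - bz| = |-5 - (-17)| = 12
distance = (6 + 6 + 12) / 2 = 24 / 2 = 12

Answer: 12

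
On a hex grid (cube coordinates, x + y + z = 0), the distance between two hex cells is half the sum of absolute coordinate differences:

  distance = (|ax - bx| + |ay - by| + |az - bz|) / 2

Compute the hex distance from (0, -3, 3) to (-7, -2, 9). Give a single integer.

|ax - bx| = |0 - (-7)| = 7
|ay - by| = |-3 - (-2)| = 1
|az - bz| = |3 - 9| = 6
distance = (7 + 1 + 6) / 2 = 14 / 2 = 7

Answer: 7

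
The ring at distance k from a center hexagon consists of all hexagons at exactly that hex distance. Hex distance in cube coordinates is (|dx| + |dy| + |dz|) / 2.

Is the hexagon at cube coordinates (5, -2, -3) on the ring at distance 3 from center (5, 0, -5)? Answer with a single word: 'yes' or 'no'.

|px - cx| = |5 - 5| = 0
|py - cy| = |-2 - 0| = 2
|pz - cz| = |-3 - (-5)| = 2
distance = (0+2+2)/2 = 4/2 = 2
radius = 3; distance != radius -> no

Answer: no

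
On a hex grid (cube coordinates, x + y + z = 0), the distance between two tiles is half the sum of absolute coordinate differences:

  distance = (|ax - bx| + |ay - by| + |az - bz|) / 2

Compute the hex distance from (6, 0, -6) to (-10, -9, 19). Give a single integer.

|ax - bx| = |6 - (-10)| = 16
|ay - by| = |0 - (-9)| = 9
|az - bz| = |-6 - 19| = 25
distance = (16 + 9 + 25) / 2 = 50 / 2 = 25

Answer: 25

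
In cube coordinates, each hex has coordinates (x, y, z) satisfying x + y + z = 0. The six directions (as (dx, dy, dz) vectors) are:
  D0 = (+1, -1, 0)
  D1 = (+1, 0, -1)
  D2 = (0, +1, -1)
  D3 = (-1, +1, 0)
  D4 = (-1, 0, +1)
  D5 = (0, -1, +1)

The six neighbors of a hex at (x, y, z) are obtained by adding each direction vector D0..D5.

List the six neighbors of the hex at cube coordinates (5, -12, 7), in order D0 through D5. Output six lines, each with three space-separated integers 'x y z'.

Center: (5, -12, 7). Add each direction:
  D0: (5, -12, 7) + (1, -1, 0) = (6, -13, 7)
  D1: (5, -12, 7) + (1, 0, -1) = (6, -12, 6)
  D2: (5, -12, 7) + (0, 1, -1) = (5, -11, 6)
  D3: (5, -12, 7) + (-1, 1, 0) = (4, -11, 7)
  D4: (5, -12, 7) + (-1, 0, 1) = (4, -12, 8)
  D5: (5, -12, 7) + (0, -1, 1) = (5, -13, 8)

Answer: 6 -13 7
6 -12 6
5 -11 6
4 -11 7
4 -12 8
5 -13 8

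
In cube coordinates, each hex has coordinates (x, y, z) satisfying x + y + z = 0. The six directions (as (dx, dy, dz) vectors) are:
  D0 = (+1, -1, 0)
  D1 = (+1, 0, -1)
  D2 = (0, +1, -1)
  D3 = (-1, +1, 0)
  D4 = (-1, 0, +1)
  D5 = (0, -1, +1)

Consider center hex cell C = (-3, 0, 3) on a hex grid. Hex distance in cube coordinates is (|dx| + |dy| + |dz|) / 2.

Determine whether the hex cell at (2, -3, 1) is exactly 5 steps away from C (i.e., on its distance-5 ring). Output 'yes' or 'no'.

|px - cx| = |2 - (-3)| = 5
|py - cy| = |-3 - 0| = 3
|pz - cz| = |1 - 3| = 2
distance = (5+3+2)/2 = 10/2 = 5
radius = 5; distance == radius -> yes

Answer: yes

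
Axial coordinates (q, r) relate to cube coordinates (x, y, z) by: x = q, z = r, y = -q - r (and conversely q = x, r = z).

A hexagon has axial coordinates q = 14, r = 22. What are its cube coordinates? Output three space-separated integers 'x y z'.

Answer: 14 -36 22

Derivation:
x = q = 14
z = r = 22
y = -x - z = -(14) - (22) = -36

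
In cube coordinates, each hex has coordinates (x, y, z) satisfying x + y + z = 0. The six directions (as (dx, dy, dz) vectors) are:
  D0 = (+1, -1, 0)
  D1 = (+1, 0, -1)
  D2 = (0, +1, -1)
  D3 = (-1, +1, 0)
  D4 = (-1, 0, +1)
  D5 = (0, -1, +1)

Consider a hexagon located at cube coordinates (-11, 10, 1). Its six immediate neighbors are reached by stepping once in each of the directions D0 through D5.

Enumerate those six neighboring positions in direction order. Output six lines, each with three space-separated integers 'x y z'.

Answer: -10 9 1
-10 10 0
-11 11 0
-12 11 1
-12 10 2
-11 9 2

Derivation:
Center: (-11, 10, 1). Add each direction:
  D0: (-11, 10, 1) + (1, -1, 0) = (-10, 9, 1)
  D1: (-11, 10, 1) + (1, 0, -1) = (-10, 10, 0)
  D2: (-11, 10, 1) + (0, 1, -1) = (-11, 11, 0)
  D3: (-11, 10, 1) + (-1, 1, 0) = (-12, 11, 1)
  D4: (-11, 10, 1) + (-1, 0, 1) = (-12, 10, 2)
  D5: (-11, 10, 1) + (0, -1, 1) = (-11, 9, 2)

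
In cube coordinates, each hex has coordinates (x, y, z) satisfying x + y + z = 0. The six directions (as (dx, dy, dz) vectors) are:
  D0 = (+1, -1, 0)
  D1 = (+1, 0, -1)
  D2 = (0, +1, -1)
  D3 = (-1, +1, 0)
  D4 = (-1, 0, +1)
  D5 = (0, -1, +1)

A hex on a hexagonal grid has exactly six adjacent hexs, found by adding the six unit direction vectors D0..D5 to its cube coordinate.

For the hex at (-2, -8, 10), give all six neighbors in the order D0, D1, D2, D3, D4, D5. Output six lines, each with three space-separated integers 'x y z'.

Answer: -1 -9 10
-1 -8 9
-2 -7 9
-3 -7 10
-3 -8 11
-2 -9 11

Derivation:
Center: (-2, -8, 10). Add each direction:
  D0: (-2, -8, 10) + (1, -1, 0) = (-1, -9, 10)
  D1: (-2, -8, 10) + (1, 0, -1) = (-1, -8, 9)
  D2: (-2, -8, 10) + (0, 1, -1) = (-2, -7, 9)
  D3: (-2, -8, 10) + (-1, 1, 0) = (-3, -7, 10)
  D4: (-2, -8, 10) + (-1, 0, 1) = (-3, -8, 11)
  D5: (-2, -8, 10) + (0, -1, 1) = (-2, -9, 11)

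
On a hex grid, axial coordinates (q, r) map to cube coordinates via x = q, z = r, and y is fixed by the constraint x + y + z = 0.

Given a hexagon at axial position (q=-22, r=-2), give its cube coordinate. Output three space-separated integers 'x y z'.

x = q = -22
z = r = -2
y = -x - z = -(-22) - (-2) = 24

Answer: -22 24 -2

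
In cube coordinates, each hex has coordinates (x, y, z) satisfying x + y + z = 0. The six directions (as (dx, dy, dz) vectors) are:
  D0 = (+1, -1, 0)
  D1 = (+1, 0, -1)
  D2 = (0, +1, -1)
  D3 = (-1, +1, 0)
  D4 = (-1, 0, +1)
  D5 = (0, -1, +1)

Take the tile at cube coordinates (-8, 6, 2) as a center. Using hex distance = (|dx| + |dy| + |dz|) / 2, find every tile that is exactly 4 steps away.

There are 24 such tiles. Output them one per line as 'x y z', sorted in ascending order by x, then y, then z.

Answer: -12 6 6
-12 7 5
-12 8 4
-12 9 3
-12 10 2
-11 5 6
-11 10 1
-10 4 6
-10 10 0
-9 3 6
-9 10 -1
-8 2 6
-8 10 -2
-7 2 5
-7 9 -2
-6 2 4
-6 8 -2
-5 2 3
-5 7 -2
-4 2 2
-4 3 1
-4 4 0
-4 5 -1
-4 6 -2

Derivation:
Walk ring at distance 4 from (-8, 6, 2):
Start at center + D4*4 = (-12, 6, 6)
  hex 0: (-12, 6, 6)
  hex 1: (-11, 5, 6)
  hex 2: (-10, 4, 6)
  hex 3: (-9, 3, 6)
  hex 4: (-8, 2, 6)
  hex 5: (-7, 2, 5)
  hex 6: (-6, 2, 4)
  hex 7: (-5, 2, 3)
  hex 8: (-4, 2, 2)
  hex 9: (-4, 3, 1)
  hex 10: (-4, 4, 0)
  hex 11: (-4, 5, -1)
  hex 12: (-4, 6, -2)
  hex 13: (-5, 7, -2)
  hex 14: (-6, 8, -2)
  hex 15: (-7, 9, -2)
  hex 16: (-8, 10, -2)
  hex 17: (-9, 10, -1)
  hex 18: (-10, 10, 0)
  hex 19: (-11, 10, 1)
  hex 20: (-12, 10, 2)
  hex 21: (-12, 9, 3)
  hex 22: (-12, 8, 4)
  hex 23: (-12, 7, 5)
Sorted: 24 hexes.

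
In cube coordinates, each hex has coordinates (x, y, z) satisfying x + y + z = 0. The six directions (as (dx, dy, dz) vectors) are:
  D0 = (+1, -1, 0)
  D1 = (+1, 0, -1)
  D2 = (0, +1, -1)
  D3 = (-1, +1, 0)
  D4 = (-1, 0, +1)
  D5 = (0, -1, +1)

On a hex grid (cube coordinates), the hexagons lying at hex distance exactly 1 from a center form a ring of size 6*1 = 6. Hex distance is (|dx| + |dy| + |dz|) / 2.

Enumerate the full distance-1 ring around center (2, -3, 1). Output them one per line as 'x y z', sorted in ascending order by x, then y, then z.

Walk ring at distance 1 from (2, -3, 1):
Start at center + D4*1 = (1, -3, 2)
  hex 0: (1, -3, 2)
  hex 1: (2, -4, 2)
  hex 2: (3, -4, 1)
  hex 3: (3, -3, 0)
  hex 4: (2, -2, 0)
  hex 5: (1, -2, 1)
Sorted: 6 hexes.

Answer: 1 -3 2
1 -2 1
2 -4 2
2 -2 0
3 -4 1
3 -3 0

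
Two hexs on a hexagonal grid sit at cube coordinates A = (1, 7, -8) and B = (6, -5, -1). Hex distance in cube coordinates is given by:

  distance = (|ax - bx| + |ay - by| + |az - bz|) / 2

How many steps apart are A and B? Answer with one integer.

|ax - bx| = |1 - 6| = 5
|ay - by| = |7 - (-5)| = 12
|az - bz| = |-8 - (-1)| = 7
distance = (5 + 12 + 7) / 2 = 24 / 2 = 12

Answer: 12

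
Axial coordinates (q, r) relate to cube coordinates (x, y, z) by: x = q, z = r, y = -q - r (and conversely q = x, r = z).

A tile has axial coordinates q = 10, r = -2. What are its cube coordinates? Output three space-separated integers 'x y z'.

x = q = 10
z = r = -2
y = -x - z = -(10) - (-2) = -8

Answer: 10 -8 -2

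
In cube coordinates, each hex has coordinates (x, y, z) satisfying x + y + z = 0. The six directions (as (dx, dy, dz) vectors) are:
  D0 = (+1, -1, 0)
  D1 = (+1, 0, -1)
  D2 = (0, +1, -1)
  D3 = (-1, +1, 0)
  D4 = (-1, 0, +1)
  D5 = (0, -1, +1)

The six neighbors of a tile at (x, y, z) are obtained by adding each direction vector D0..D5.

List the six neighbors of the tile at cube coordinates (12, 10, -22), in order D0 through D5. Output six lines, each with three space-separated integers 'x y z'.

Answer: 13 9 -22
13 10 -23
12 11 -23
11 11 -22
11 10 -21
12 9 -21

Derivation:
Center: (12, 10, -22). Add each direction:
  D0: (12, 10, -22) + (1, -1, 0) = (13, 9, -22)
  D1: (12, 10, -22) + (1, 0, -1) = (13, 10, -23)
  D2: (12, 10, -22) + (0, 1, -1) = (12, 11, -23)
  D3: (12, 10, -22) + (-1, 1, 0) = (11, 11, -22)
  D4: (12, 10, -22) + (-1, 0, 1) = (11, 10, -21)
  D5: (12, 10, -22) + (0, -1, 1) = (12, 9, -21)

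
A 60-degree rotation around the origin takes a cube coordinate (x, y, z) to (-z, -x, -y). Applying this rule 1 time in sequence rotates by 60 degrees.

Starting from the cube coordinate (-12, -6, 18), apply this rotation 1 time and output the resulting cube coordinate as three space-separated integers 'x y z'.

Answer: -18 12 6

Derivation:
Start: (-12, -6, 18)
Step 1: (-12, -6, 18) -> (-(18), -(-12), -(-6)) = (-18, 12, 6)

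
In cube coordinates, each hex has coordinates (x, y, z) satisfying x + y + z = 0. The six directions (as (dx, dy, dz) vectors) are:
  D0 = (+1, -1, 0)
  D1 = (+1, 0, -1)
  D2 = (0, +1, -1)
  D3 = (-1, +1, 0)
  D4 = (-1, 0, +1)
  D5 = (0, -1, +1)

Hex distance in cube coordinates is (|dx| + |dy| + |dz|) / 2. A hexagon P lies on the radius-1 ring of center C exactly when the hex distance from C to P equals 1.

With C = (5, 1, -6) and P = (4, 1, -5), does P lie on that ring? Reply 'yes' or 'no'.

Answer: yes

Derivation:
|px - cx| = |4 - 5| = 1
|py - cy| = |1 - 1| = 0
|pz - cz| = |-5 - (-6)| = 1
distance = (1+0+1)/2 = 2/2 = 1
radius = 1; distance == radius -> yes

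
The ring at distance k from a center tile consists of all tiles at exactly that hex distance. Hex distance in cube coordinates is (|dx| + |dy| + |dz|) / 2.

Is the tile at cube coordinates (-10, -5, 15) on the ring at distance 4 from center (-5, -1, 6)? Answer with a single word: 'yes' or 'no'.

|px - cx| = |-10 - (-5)| = 5
|py - cy| = |-5 - (-1)| = 4
|pz - cz| = |15 - 6| = 9
distance = (5+4+9)/2 = 18/2 = 9
radius = 4; distance != radius -> no

Answer: no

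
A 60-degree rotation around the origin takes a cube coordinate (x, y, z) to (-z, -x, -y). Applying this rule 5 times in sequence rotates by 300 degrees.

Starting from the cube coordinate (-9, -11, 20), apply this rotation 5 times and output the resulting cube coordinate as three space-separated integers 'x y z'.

Answer: 11 -20 9

Derivation:
Start: (-9, -11, 20)
Step 1: (-9, -11, 20) -> (-(20), -(-9), -(-11)) = (-20, 9, 11)
Step 2: (-20, 9, 11) -> (-(11), -(-20), -(9)) = (-11, 20, -9)
Step 3: (-11, 20, -9) -> (-(-9), -(-11), -(20)) = (9, 11, -20)
Step 4: (9, 11, -20) -> (-(-20), -(9), -(11)) = (20, -9, -11)
Step 5: (20, -9, -11) -> (-(-11), -(20), -(-9)) = (11, -20, 9)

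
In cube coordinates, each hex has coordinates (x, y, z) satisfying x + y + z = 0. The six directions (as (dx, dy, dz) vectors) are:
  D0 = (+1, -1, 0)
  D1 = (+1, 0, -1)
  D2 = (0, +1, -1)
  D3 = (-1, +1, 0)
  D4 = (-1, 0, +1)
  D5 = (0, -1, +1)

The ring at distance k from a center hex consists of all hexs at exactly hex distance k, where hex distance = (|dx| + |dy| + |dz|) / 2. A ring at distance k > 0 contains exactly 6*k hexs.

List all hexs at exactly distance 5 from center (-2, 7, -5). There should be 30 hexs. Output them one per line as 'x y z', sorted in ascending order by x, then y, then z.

Answer: -7 7 0
-7 8 -1
-7 9 -2
-7 10 -3
-7 11 -4
-7 12 -5
-6 6 0
-6 12 -6
-5 5 0
-5 12 -7
-4 4 0
-4 12 -8
-3 3 0
-3 12 -9
-2 2 0
-2 12 -10
-1 2 -1
-1 11 -10
0 2 -2
0 10 -10
1 2 -3
1 9 -10
2 2 -4
2 8 -10
3 2 -5
3 3 -6
3 4 -7
3 5 -8
3 6 -9
3 7 -10

Derivation:
Walk ring at distance 5 from (-2, 7, -5):
Start at center + D4*5 = (-7, 7, 0)
  hex 0: (-7, 7, 0)
  hex 1: (-6, 6, 0)
  hex 2: (-5, 5, 0)
  hex 3: (-4, 4, 0)
  hex 4: (-3, 3, 0)
  hex 5: (-2, 2, 0)
  hex 6: (-1, 2, -1)
  hex 7: (0, 2, -2)
  hex 8: (1, 2, -3)
  hex 9: (2, 2, -4)
  hex 10: (3, 2, -5)
  hex 11: (3, 3, -6)
  hex 12: (3, 4, -7)
  hex 13: (3, 5, -8)
  hex 14: (3, 6, -9)
  hex 15: (3, 7, -10)
  hex 16: (2, 8, -10)
  hex 17: (1, 9, -10)
  hex 18: (0, 10, -10)
  hex 19: (-1, 11, -10)
  hex 20: (-2, 12, -10)
  hex 21: (-3, 12, -9)
  hex 22: (-4, 12, -8)
  hex 23: (-5, 12, -7)
  hex 24: (-6, 12, -6)
  hex 25: (-7, 12, -5)
  hex 26: (-7, 11, -4)
  hex 27: (-7, 10, -3)
  hex 28: (-7, 9, -2)
  hex 29: (-7, 8, -1)
Sorted: 30 hexes.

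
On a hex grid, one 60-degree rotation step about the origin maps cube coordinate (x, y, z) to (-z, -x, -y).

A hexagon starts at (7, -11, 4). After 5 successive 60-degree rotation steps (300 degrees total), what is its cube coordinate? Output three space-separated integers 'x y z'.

Start: (7, -11, 4)
Step 1: (7, -11, 4) -> (-(4), -(7), -(-11)) = (-4, -7, 11)
Step 2: (-4, -7, 11) -> (-(11), -(-4), -(-7)) = (-11, 4, 7)
Step 3: (-11, 4, 7) -> (-(7), -(-11), -(4)) = (-7, 11, -4)
Step 4: (-7, 11, -4) -> (-(-4), -(-7), -(11)) = (4, 7, -11)
Step 5: (4, 7, -11) -> (-(-11), -(4), -(7)) = (11, -4, -7)

Answer: 11 -4 -7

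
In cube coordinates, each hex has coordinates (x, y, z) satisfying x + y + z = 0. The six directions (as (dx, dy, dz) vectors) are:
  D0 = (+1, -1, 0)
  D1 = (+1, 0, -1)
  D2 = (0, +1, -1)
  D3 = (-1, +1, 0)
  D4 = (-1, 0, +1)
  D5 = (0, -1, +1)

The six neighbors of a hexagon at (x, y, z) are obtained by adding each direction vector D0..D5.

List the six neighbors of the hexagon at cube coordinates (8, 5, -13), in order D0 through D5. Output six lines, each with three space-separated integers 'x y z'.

Center: (8, 5, -13). Add each direction:
  D0: (8, 5, -13) + (1, -1, 0) = (9, 4, -13)
  D1: (8, 5, -13) + (1, 0, -1) = (9, 5, -14)
  D2: (8, 5, -13) + (0, 1, -1) = (8, 6, -14)
  D3: (8, 5, -13) + (-1, 1, 0) = (7, 6, -13)
  D4: (8, 5, -13) + (-1, 0, 1) = (7, 5, -12)
  D5: (8, 5, -13) + (0, -1, 1) = (8, 4, -12)

Answer: 9 4 -13
9 5 -14
8 6 -14
7 6 -13
7 5 -12
8 4 -12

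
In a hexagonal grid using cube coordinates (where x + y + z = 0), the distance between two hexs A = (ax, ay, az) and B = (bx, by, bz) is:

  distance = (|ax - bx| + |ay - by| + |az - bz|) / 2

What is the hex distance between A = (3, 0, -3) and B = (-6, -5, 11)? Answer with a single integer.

Answer: 14

Derivation:
|ax - bx| = |3 - (-6)| = 9
|ay - by| = |0 - (-5)| = 5
|az - bz| = |-3 - 11| = 14
distance = (9 + 5 + 14) / 2 = 28 / 2 = 14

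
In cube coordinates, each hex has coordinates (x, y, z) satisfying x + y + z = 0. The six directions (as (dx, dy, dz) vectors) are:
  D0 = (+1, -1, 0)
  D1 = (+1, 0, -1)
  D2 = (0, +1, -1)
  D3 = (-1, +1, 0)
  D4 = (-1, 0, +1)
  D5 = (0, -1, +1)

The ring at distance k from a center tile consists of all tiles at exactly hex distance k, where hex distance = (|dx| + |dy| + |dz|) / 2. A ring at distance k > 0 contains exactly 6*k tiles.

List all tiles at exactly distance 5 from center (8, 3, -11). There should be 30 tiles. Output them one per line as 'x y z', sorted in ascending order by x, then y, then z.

Walk ring at distance 5 from (8, 3, -11):
Start at center + D4*5 = (3, 3, -6)
  hex 0: (3, 3, -6)
  hex 1: (4, 2, -6)
  hex 2: (5, 1, -6)
  hex 3: (6, 0, -6)
  hex 4: (7, -1, -6)
  hex 5: (8, -2, -6)
  hex 6: (9, -2, -7)
  hex 7: (10, -2, -8)
  hex 8: (11, -2, -9)
  hex 9: (12, -2, -10)
  hex 10: (13, -2, -11)
  hex 11: (13, -1, -12)
  hex 12: (13, 0, -13)
  hex 13: (13, 1, -14)
  hex 14: (13, 2, -15)
  hex 15: (13, 3, -16)
  hex 16: (12, 4, -16)
  hex 17: (11, 5, -16)
  hex 18: (10, 6, -16)
  hex 19: (9, 7, -16)
  hex 20: (8, 8, -16)
  hex 21: (7, 8, -15)
  hex 22: (6, 8, -14)
  hex 23: (5, 8, -13)
  hex 24: (4, 8, -12)
  hex 25: (3, 8, -11)
  hex 26: (3, 7, -10)
  hex 27: (3, 6, -9)
  hex 28: (3, 5, -8)
  hex 29: (3, 4, -7)
Sorted: 30 hexes.

Answer: 3 3 -6
3 4 -7
3 5 -8
3 6 -9
3 7 -10
3 8 -11
4 2 -6
4 8 -12
5 1 -6
5 8 -13
6 0 -6
6 8 -14
7 -1 -6
7 8 -15
8 -2 -6
8 8 -16
9 -2 -7
9 7 -16
10 -2 -8
10 6 -16
11 -2 -9
11 5 -16
12 -2 -10
12 4 -16
13 -2 -11
13 -1 -12
13 0 -13
13 1 -14
13 2 -15
13 3 -16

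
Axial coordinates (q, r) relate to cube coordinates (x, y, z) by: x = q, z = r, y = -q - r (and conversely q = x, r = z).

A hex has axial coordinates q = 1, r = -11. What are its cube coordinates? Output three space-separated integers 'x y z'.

Answer: 1 10 -11

Derivation:
x = q = 1
z = r = -11
y = -x - z = -(1) - (-11) = 10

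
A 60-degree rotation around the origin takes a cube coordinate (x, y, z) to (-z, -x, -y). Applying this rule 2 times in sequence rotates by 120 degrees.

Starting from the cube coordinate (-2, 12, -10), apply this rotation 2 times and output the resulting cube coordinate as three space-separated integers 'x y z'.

Answer: 12 -10 -2

Derivation:
Start: (-2, 12, -10)
Step 1: (-2, 12, -10) -> (-(-10), -(-2), -(12)) = (10, 2, -12)
Step 2: (10, 2, -12) -> (-(-12), -(10), -(2)) = (12, -10, -2)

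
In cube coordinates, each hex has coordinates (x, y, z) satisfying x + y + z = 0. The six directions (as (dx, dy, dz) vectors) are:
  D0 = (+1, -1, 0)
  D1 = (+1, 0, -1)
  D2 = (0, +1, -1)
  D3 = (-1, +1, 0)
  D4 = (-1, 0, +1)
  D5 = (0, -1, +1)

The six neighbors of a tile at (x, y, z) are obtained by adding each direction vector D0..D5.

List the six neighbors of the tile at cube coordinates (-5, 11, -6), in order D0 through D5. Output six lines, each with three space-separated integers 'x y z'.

Center: (-5, 11, -6). Add each direction:
  D0: (-5, 11, -6) + (1, -1, 0) = (-4, 10, -6)
  D1: (-5, 11, -6) + (1, 0, -1) = (-4, 11, -7)
  D2: (-5, 11, -6) + (0, 1, -1) = (-5, 12, -7)
  D3: (-5, 11, -6) + (-1, 1, 0) = (-6, 12, -6)
  D4: (-5, 11, -6) + (-1, 0, 1) = (-6, 11, -5)
  D5: (-5, 11, -6) + (0, -1, 1) = (-5, 10, -5)

Answer: -4 10 -6
-4 11 -7
-5 12 -7
-6 12 -6
-6 11 -5
-5 10 -5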